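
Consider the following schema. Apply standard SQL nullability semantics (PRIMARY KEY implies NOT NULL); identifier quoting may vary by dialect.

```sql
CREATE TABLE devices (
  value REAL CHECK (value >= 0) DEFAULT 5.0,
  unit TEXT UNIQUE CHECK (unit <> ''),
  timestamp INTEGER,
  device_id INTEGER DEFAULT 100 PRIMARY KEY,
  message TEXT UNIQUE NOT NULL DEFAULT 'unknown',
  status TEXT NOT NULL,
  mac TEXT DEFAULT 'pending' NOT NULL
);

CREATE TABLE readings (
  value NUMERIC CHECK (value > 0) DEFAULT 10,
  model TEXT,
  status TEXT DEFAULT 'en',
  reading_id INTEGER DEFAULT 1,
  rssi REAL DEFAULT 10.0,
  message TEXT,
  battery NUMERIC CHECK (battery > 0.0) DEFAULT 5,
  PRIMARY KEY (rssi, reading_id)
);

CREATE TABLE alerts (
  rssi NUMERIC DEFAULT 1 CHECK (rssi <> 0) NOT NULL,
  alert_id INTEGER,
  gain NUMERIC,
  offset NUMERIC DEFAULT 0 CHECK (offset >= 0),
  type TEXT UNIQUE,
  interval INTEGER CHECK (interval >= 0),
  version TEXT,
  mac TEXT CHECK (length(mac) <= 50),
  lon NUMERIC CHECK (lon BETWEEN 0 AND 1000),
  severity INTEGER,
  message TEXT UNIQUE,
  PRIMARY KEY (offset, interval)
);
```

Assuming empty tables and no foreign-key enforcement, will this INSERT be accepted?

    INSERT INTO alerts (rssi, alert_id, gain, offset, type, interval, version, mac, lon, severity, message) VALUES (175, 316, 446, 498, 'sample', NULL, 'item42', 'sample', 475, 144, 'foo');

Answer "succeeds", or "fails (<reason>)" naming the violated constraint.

interval is explicitly set to NULL, but interval is part of the PRIMARY KEY (implied NOT NULL).

fails (NOT NULL on interval)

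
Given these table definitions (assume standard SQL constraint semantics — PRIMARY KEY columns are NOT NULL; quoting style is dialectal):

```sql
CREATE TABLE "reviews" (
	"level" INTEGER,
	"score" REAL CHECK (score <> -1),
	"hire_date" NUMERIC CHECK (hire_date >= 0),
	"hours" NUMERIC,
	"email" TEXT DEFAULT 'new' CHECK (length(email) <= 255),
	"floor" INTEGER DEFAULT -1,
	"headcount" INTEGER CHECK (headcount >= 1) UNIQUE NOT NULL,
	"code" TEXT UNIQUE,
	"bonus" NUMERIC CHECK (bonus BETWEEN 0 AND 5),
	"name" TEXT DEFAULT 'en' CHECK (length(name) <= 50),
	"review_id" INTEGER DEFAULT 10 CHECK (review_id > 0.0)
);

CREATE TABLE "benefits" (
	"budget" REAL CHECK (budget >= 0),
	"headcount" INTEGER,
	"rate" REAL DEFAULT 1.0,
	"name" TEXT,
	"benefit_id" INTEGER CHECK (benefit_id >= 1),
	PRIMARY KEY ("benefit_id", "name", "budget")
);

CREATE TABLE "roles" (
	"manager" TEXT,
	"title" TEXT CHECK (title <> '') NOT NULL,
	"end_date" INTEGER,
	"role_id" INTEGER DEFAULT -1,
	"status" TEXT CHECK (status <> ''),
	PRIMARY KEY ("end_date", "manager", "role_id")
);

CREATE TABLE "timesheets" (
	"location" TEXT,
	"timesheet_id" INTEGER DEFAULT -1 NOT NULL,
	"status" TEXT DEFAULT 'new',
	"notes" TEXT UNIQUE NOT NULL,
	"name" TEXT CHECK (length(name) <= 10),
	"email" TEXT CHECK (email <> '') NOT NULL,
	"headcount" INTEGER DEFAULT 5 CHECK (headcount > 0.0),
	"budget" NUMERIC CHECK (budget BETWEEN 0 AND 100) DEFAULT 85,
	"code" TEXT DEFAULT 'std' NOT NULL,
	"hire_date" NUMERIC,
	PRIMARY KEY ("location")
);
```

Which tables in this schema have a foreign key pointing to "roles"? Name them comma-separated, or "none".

No REFERENCES clause anywhere in the schema names roles.

none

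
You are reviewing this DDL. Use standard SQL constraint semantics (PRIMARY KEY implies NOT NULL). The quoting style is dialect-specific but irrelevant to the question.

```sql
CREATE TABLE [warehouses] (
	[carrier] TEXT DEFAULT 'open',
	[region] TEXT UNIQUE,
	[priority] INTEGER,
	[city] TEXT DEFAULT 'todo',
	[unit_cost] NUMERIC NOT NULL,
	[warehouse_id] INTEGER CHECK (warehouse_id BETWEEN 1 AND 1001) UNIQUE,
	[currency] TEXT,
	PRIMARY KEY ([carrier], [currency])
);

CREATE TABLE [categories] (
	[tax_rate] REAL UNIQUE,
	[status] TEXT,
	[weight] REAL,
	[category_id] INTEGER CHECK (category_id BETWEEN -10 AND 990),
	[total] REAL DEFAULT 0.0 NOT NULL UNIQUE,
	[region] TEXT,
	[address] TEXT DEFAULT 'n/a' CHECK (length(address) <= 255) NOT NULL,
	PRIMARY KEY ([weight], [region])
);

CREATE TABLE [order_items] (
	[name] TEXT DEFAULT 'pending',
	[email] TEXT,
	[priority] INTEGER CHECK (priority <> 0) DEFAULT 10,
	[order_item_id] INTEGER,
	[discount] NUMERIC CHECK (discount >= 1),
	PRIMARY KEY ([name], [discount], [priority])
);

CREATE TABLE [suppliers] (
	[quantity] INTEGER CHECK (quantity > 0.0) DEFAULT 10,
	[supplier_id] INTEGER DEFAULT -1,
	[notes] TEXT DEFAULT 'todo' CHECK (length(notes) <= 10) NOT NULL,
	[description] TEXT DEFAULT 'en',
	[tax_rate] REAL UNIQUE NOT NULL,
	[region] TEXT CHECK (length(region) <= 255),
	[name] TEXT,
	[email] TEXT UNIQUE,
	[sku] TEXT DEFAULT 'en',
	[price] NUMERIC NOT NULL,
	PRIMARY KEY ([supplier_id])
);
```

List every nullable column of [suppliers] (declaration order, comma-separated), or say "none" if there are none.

quantity, description, region, name, email, sku

- quantity: CHECK does not forbid NULL (a CHECK constraint passes when its expression is NULL) → nullable.
- supplier_id: part of the PRIMARY KEY, which implies NOT NULL → not nullable.
- notes: declared NOT NULL → not nullable.
- description: DEFAULT only fills an omitted column; an explicit NULL is still allowed → nullable.
- tax_rate: declared NOT NULL → not nullable.
- region: CHECK does not forbid NULL (a CHECK constraint passes when its expression is NULL) → nullable.
- name: no NOT NULL constraint applies → nullable.
- email: UNIQUE does not imply NOT NULL → nullable.
- sku: DEFAULT only fills an omitted column; an explicit NULL is still allowed → nullable.
- price: declared NOT NULL → not nullable.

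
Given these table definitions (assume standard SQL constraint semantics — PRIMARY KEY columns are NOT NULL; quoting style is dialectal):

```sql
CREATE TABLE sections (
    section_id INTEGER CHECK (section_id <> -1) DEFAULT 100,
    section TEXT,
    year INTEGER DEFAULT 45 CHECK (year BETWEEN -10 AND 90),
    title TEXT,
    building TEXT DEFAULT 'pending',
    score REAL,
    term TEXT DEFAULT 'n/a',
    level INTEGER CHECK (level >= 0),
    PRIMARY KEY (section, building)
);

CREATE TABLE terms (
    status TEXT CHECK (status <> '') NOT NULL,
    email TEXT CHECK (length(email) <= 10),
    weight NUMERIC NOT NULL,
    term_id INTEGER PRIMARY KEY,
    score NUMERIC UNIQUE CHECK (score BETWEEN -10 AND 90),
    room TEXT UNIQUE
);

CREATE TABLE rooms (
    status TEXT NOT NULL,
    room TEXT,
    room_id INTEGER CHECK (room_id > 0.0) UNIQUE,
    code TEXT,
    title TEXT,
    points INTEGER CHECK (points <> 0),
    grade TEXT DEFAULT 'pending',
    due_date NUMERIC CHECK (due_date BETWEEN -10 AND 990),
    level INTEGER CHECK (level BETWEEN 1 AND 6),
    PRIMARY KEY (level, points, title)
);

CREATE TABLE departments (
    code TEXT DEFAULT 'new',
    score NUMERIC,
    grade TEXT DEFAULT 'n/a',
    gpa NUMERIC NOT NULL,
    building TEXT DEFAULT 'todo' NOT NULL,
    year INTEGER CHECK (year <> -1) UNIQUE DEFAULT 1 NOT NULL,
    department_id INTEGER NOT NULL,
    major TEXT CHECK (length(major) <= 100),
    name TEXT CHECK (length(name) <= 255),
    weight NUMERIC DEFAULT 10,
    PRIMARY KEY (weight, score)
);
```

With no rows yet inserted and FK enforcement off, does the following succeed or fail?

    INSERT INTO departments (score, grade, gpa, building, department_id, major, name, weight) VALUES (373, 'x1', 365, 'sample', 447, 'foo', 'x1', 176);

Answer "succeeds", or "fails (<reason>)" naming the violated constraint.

succeeds

NOT NULL columns: building is supplied; department_id is supplied; gpa is supplied; score is supplied; weight is supplied; year defaults to 1.
CHECK constraints: 'foo' satisfies (length(major) <= 100); 'x1' satisfies (length(name) <= 255).
No constraint is violated.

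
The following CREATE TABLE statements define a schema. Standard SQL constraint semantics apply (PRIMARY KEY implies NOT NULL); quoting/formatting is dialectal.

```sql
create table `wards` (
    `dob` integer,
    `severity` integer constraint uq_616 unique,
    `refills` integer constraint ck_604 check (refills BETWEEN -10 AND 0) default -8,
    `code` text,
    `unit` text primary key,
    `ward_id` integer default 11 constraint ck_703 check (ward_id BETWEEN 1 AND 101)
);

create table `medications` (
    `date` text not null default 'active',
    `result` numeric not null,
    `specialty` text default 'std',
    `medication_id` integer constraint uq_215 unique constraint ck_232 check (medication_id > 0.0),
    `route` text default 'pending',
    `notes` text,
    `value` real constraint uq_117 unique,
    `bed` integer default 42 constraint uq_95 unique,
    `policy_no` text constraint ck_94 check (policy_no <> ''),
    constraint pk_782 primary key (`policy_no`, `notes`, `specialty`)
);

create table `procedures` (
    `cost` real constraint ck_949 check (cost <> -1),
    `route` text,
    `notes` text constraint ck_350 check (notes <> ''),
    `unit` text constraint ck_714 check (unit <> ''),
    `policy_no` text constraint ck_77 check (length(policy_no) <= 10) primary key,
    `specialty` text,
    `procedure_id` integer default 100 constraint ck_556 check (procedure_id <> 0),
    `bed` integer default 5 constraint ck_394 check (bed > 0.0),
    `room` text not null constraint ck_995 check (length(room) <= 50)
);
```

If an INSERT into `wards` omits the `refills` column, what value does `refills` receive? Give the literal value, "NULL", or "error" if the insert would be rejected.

refills has an explicit DEFAULT -8.
When the column is omitted from an INSERT, that default is used.

-8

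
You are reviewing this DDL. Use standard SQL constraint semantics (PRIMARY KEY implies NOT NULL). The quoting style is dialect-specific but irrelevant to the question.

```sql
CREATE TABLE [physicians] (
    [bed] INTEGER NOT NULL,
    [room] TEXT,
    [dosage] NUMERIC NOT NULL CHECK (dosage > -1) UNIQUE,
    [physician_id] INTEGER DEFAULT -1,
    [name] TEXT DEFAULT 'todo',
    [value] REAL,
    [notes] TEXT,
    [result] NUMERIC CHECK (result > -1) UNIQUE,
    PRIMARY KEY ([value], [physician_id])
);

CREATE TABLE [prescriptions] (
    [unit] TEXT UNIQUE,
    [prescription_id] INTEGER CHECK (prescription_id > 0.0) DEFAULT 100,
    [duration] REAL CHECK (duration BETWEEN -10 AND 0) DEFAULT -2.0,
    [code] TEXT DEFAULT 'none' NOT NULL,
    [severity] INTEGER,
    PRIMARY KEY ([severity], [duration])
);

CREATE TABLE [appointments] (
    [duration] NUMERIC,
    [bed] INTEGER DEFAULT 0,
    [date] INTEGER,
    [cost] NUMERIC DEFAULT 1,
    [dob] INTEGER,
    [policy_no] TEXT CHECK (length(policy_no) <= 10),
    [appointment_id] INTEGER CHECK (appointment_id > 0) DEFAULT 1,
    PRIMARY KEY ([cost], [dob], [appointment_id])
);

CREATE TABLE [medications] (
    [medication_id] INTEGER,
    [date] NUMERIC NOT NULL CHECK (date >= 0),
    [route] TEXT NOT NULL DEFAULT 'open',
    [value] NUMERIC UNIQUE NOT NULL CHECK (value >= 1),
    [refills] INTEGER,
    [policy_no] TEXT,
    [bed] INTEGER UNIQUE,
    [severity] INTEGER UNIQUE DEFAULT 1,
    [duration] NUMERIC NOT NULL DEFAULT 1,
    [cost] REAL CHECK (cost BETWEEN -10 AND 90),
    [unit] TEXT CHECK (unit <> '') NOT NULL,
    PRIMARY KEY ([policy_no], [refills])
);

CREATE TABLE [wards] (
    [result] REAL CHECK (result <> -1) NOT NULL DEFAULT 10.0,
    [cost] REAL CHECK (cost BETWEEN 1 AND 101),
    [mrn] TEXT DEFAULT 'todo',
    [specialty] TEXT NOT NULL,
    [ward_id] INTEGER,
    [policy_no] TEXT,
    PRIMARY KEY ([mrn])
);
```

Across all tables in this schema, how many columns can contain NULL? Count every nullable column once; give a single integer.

physicians: 4 nullable (room, name, notes, result — PK (value, physician_id) and explicit NOT NULL columns excluded).
prescriptions: 2 nullable (unit, prescription_id — PK (severity, duration) and explicit NOT NULL columns excluded).
appointments: 4 nullable (duration, bed, date, policy_no — PK (cost, dob, appointment_id) and explicit NOT NULL columns excluded).
medications: 4 nullable (medication_id, bed, severity, cost — PK (policy_no, refills) and explicit NOT NULL columns excluded).
wards: 3 nullable (cost, ward_id, policy_no — PK (mrn) and explicit NOT NULL columns excluded).
Total: 4 + 2 + 4 + 4 + 3 = 17.

17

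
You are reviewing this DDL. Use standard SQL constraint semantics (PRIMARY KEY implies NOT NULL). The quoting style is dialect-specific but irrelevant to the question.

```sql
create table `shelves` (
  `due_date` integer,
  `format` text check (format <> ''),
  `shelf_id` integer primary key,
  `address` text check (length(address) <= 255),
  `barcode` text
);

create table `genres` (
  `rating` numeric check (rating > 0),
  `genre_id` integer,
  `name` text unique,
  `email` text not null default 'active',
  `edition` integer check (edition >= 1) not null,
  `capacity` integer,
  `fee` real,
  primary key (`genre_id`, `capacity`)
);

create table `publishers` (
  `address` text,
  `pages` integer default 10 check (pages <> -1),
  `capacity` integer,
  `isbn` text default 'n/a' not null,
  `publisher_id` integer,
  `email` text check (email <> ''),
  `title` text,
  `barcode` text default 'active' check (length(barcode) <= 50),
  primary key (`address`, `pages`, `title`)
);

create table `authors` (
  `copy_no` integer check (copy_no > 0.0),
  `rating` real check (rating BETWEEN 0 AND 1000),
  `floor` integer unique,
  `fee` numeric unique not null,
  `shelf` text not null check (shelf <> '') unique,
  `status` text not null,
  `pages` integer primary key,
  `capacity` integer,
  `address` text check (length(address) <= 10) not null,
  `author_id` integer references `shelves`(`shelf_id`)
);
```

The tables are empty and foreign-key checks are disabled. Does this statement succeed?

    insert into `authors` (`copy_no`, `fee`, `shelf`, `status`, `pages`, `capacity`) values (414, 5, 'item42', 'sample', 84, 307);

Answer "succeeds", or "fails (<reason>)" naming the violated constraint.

address is omitted from the column list and has no DEFAULT, so it would receive NULL.
But address is declared NOT NULL.

fails (NOT NULL on address)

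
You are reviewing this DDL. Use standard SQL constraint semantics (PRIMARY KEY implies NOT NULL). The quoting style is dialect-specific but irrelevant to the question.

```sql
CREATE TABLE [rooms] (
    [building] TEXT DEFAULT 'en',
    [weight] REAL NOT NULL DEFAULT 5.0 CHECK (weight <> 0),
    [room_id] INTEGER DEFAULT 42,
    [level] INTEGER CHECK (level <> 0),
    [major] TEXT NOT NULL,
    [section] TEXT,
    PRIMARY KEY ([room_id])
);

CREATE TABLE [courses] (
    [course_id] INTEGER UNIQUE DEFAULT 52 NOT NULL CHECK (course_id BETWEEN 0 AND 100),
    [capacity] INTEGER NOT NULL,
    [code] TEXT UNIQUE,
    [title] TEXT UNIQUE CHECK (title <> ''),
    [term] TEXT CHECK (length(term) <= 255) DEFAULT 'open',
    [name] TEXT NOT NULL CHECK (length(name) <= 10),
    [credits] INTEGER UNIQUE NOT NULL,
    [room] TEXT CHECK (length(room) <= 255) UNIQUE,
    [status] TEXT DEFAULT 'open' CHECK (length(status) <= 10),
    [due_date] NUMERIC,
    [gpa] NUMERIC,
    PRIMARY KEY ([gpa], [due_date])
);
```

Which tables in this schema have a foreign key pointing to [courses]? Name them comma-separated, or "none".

none

No REFERENCES clause anywhere in the schema names courses.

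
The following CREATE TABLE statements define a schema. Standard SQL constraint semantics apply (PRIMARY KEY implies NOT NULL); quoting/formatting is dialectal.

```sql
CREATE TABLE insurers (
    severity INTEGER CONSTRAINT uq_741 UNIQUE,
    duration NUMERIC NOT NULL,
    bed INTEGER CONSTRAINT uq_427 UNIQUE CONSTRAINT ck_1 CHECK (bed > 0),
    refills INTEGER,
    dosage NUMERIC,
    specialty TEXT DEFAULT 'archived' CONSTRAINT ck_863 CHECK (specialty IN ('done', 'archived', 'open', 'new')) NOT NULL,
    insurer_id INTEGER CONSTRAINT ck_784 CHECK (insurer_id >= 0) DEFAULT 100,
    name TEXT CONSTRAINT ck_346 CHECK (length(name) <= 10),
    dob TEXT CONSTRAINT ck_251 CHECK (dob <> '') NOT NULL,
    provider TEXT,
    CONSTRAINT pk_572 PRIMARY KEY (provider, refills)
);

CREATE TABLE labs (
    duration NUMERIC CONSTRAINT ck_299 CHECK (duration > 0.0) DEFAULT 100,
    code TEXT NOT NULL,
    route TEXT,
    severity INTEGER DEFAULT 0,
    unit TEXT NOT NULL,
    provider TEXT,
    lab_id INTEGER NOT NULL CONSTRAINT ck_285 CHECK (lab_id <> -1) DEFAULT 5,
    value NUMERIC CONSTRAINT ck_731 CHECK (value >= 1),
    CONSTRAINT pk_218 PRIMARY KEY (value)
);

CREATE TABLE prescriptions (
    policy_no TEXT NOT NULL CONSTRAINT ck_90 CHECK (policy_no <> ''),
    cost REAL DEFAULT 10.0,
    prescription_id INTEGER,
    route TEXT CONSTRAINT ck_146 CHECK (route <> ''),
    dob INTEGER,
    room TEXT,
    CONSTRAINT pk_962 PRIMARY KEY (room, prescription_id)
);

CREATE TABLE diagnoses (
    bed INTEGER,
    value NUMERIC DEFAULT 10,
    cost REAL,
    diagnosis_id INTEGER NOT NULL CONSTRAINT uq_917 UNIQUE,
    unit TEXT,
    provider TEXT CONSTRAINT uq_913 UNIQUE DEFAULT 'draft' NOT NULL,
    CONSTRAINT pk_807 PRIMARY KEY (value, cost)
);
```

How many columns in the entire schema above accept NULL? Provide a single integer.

14

insurers: 5 nullable (severity, bed, dosage, insurer_id, name — PK (provider, refills) and explicit NOT NULL columns excluded).
labs: 4 nullable (duration, route, severity, provider — PK (value) and explicit NOT NULL columns excluded).
prescriptions: 3 nullable (cost, route, dob — PK (room, prescription_id) and explicit NOT NULL columns excluded).
diagnoses: 2 nullable (bed, unit — PK (value, cost) and explicit NOT NULL columns excluded).
Total: 5 + 4 + 3 + 2 = 14.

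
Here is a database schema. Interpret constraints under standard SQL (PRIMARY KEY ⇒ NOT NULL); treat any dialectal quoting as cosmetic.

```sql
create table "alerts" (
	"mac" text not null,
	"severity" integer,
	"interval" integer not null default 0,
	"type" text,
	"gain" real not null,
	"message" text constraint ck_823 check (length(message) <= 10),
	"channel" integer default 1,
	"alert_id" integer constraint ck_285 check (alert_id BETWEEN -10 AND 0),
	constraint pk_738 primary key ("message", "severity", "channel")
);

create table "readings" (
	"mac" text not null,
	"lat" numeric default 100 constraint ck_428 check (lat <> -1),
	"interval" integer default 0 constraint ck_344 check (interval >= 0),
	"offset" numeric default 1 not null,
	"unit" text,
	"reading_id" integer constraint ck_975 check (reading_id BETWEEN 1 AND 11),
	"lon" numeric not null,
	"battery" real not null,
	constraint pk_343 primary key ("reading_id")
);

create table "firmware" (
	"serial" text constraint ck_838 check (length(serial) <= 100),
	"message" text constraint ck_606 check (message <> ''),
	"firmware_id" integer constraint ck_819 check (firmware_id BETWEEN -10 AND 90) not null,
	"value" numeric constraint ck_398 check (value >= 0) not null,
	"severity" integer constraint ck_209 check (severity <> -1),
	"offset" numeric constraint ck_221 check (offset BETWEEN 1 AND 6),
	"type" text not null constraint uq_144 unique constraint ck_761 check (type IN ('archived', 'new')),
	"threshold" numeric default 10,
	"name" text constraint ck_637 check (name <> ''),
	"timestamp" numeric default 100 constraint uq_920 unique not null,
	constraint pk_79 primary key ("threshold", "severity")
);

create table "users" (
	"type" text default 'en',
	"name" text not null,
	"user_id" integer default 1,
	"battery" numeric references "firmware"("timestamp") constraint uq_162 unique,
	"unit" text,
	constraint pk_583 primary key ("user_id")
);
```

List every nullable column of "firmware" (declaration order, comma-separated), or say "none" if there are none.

- serial: CHECK does not forbid NULL (a CHECK constraint passes when its expression is NULL) → nullable.
- message: CHECK does not forbid NULL (a CHECK constraint passes when its expression is NULL) → nullable.
- firmware_id: declared NOT NULL → not nullable.
- value: declared NOT NULL → not nullable.
- severity: part of the PRIMARY KEY, which implies NOT NULL → not nullable.
- offset: CHECK does not forbid NULL (a CHECK constraint passes when its expression is NULL) → nullable.
- type: declared NOT NULL → not nullable.
- threshold: part of the PRIMARY KEY, which implies NOT NULL → not nullable.
- name: CHECK does not forbid NULL (a CHECK constraint passes when its expression is NULL) → nullable.
- timestamp: declared NOT NULL → not nullable.

serial, message, offset, name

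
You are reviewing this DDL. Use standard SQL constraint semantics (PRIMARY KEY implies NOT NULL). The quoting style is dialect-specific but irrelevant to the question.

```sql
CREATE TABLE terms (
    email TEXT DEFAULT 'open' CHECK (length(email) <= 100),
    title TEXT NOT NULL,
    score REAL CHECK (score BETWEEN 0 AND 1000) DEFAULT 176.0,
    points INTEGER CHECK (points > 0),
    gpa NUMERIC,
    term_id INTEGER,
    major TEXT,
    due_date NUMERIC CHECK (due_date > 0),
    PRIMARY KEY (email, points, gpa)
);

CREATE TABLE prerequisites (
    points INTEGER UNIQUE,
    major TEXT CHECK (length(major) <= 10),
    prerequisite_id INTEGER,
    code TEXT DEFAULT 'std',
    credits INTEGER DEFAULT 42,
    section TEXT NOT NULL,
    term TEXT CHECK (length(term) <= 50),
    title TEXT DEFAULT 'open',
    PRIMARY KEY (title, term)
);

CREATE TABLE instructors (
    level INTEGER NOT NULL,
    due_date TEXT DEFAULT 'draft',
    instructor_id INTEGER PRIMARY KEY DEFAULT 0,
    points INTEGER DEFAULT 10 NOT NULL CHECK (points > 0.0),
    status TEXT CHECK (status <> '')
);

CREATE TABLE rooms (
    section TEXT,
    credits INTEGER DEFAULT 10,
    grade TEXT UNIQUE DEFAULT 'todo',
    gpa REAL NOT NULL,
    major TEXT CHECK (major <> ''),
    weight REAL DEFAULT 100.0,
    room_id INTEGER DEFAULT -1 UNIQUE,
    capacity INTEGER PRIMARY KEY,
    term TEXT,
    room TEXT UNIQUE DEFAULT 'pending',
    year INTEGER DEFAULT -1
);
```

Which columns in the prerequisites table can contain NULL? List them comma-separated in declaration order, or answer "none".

points, major, prerequisite_id, code, credits

- points: UNIQUE does not imply NOT NULL → nullable.
- major: CHECK does not forbid NULL (a CHECK constraint passes when its expression is NULL) → nullable.
- prerequisite_id: no NOT NULL constraint applies → nullable.
- code: DEFAULT only fills an omitted column; an explicit NULL is still allowed → nullable.
- credits: DEFAULT only fills an omitted column; an explicit NULL is still allowed → nullable.
- section: declared NOT NULL → not nullable.
- term: part of the PRIMARY KEY, which implies NOT NULL → not nullable.
- title: part of the PRIMARY KEY, which implies NOT NULL → not nullable.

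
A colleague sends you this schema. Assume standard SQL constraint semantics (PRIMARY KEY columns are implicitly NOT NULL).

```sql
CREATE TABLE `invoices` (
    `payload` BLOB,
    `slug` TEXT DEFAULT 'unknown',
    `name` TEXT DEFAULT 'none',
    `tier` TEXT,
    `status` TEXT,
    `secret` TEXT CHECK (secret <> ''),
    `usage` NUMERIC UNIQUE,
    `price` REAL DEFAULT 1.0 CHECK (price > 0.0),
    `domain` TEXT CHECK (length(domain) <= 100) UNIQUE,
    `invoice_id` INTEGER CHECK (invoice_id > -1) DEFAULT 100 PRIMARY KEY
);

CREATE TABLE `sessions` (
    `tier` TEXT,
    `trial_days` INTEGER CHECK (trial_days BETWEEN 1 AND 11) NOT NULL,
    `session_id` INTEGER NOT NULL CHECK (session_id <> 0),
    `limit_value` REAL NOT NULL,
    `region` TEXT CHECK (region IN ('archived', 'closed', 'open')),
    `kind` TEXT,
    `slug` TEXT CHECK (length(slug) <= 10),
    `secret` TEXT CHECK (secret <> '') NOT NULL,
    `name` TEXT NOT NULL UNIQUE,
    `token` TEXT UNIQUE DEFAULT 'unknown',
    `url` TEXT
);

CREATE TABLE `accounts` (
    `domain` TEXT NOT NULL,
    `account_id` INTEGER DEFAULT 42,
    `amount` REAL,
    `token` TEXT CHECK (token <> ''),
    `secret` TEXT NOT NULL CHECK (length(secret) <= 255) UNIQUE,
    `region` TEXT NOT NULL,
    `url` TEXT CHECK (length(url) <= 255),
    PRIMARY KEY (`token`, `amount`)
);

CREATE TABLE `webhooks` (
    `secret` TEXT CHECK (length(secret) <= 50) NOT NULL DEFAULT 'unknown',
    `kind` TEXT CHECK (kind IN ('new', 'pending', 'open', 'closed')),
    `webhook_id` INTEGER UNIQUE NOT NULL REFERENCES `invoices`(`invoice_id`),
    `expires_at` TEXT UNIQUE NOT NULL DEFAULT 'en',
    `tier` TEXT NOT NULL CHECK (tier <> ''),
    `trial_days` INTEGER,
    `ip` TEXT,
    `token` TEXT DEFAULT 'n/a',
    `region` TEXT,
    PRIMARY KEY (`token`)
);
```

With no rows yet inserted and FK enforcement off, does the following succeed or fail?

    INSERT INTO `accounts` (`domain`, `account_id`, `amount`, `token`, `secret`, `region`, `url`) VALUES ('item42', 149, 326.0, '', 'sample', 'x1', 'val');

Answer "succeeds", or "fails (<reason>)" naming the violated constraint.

fails (CHECK on token)

The value '' for token violates CHECK (token <> '').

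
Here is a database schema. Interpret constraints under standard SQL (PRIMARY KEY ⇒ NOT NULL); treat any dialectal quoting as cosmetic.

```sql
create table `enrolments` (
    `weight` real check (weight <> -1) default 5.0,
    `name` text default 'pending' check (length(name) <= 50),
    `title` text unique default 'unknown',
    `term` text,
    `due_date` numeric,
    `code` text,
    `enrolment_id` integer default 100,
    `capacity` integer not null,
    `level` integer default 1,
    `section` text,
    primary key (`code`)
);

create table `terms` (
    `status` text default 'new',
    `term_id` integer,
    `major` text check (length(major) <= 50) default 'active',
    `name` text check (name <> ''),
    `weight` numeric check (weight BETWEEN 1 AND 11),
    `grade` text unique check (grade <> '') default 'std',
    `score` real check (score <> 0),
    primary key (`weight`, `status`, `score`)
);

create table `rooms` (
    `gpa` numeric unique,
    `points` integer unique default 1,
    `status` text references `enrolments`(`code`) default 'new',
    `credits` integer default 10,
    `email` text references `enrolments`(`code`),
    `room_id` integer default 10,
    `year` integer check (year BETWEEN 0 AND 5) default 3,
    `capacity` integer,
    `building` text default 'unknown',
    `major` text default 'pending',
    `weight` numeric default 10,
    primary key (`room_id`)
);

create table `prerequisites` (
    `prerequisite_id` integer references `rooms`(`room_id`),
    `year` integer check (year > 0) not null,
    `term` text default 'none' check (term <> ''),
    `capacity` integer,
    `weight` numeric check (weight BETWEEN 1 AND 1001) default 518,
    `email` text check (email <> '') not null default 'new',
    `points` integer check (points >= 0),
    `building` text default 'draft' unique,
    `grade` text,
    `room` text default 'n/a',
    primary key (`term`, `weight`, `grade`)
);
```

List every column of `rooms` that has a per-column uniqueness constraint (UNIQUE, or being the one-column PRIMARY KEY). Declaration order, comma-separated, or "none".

- gpa: declared UNIQUE → unique.
- points: declared UNIQUE → unique.
- status: no UNIQUE or single-column PK constraint.
- credits: no UNIQUE or single-column PK constraint.
- email: no UNIQUE or single-column PK constraint.
- room_id: single-column PRIMARY KEY → unique.
- year: no UNIQUE or single-column PK constraint.
- capacity: no UNIQUE or single-column PK constraint.
- building: no UNIQUE or single-column PK constraint.
- major: no UNIQUE or single-column PK constraint.
- weight: no UNIQUE or single-column PK constraint.

gpa, points, room_id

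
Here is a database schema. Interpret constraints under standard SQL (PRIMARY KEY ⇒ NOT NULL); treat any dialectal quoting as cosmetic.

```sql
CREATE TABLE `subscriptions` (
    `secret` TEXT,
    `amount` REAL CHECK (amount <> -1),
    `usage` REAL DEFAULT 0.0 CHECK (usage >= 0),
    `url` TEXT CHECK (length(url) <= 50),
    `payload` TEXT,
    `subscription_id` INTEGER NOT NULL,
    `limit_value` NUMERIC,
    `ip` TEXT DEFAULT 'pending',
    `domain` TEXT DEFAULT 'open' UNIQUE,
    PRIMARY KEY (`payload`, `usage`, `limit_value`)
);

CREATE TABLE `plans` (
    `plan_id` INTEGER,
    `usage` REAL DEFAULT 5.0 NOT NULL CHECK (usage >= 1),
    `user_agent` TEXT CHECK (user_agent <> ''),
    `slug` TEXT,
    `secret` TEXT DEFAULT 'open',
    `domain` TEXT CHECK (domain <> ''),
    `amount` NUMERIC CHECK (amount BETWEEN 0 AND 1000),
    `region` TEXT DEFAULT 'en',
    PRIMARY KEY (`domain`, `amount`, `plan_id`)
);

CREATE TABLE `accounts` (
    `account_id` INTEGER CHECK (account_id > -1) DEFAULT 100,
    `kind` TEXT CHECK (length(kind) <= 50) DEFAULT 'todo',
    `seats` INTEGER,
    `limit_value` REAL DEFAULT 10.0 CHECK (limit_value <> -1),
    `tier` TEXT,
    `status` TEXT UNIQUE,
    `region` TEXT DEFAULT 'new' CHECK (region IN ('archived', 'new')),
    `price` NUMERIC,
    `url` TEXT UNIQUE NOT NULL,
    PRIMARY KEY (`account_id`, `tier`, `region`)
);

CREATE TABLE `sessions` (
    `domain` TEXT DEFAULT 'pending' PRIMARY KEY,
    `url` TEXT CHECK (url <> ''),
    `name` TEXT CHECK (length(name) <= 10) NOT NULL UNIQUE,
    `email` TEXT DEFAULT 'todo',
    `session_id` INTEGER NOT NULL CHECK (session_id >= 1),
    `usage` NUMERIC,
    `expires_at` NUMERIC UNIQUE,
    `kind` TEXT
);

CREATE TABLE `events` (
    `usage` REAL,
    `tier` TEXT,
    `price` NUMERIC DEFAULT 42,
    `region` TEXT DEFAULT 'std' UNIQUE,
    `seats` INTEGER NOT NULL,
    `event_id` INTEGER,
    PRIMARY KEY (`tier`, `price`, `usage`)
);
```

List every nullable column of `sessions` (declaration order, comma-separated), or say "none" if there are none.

- domain: part of the PRIMARY KEY, which implies NOT NULL → not nullable.
- url: CHECK does not forbid NULL (a CHECK constraint passes when its expression is NULL) → nullable.
- name: declared NOT NULL → not nullable.
- email: DEFAULT only fills an omitted column; an explicit NULL is still allowed → nullable.
- session_id: declared NOT NULL → not nullable.
- usage: no NOT NULL constraint applies → nullable.
- expires_at: UNIQUE does not imply NOT NULL → nullable.
- kind: no NOT NULL constraint applies → nullable.

url, email, usage, expires_at, kind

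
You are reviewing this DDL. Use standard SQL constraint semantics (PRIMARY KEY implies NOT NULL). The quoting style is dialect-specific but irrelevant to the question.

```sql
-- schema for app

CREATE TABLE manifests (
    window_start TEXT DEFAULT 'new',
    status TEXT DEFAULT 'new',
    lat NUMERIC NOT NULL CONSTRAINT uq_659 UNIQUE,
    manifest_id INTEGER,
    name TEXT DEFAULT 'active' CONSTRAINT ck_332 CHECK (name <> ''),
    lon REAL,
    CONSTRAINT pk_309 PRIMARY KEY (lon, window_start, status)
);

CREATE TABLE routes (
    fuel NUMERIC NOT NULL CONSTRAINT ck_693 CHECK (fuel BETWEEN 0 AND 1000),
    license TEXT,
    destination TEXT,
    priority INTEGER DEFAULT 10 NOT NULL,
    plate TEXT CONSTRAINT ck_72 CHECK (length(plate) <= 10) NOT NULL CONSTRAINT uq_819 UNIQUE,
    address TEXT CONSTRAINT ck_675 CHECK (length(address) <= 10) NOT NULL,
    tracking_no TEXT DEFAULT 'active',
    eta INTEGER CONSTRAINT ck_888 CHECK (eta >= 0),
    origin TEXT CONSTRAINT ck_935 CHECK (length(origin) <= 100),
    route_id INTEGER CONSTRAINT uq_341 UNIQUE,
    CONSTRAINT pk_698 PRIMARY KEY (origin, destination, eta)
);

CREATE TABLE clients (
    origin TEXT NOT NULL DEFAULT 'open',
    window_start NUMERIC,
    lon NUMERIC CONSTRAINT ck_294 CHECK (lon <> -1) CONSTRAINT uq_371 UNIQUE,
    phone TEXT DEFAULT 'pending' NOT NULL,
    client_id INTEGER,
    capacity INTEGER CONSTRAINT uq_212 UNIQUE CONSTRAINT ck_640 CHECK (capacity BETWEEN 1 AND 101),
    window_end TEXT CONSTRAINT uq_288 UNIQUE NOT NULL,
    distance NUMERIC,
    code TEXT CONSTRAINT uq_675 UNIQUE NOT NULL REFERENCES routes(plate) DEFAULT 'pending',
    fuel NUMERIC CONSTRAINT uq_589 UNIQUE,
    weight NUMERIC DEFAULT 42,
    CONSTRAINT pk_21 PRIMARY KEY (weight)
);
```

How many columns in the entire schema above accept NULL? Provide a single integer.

11

manifests: 2 nullable (manifest_id, name — PK (lon, window_start, status) and explicit NOT NULL columns excluded).
routes: 3 nullable (license, tracking_no, route_id — PK (origin, destination, eta) and explicit NOT NULL columns excluded).
clients: 6 nullable (window_start, lon, client_id, capacity, distance, fuel — PK (weight) and explicit NOT NULL columns excluded).
Total: 2 + 3 + 6 = 11.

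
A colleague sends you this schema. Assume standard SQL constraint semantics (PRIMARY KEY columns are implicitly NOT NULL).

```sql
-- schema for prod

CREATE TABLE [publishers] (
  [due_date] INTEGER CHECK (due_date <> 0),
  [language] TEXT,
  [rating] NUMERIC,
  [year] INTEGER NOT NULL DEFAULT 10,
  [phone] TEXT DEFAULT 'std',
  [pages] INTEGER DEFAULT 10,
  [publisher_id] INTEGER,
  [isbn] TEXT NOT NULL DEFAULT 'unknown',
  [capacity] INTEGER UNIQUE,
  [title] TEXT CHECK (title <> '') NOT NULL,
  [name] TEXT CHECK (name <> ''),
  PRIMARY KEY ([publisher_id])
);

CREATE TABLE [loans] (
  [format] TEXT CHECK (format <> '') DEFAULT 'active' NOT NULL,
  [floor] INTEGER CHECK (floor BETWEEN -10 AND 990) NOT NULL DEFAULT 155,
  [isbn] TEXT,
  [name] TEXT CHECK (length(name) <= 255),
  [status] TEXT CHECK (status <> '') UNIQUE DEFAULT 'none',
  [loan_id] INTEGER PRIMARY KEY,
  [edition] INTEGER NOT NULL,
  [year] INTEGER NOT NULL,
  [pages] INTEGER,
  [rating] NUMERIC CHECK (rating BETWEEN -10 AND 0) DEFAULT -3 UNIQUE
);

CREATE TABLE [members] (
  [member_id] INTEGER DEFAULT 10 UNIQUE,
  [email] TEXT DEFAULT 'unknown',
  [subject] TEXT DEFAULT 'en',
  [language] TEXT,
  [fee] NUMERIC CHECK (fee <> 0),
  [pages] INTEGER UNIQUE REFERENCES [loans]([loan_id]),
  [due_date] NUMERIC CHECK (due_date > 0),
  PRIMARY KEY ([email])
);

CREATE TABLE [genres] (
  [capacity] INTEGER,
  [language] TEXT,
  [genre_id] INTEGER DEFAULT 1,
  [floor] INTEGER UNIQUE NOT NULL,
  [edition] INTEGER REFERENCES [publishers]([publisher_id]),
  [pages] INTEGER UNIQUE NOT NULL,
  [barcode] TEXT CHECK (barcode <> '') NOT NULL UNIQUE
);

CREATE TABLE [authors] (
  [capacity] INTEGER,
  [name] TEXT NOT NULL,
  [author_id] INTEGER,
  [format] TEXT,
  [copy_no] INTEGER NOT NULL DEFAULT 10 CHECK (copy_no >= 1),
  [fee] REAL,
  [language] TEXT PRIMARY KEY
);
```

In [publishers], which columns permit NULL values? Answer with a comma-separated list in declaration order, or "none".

due_date, language, rating, phone, pages, capacity, name

- due_date: CHECK does not forbid NULL (a CHECK constraint passes when its expression is NULL) → nullable.
- language: no NOT NULL constraint applies → nullable.
- rating: no NOT NULL constraint applies → nullable.
- year: declared NOT NULL → not nullable.
- phone: DEFAULT only fills an omitted column; an explicit NULL is still allowed → nullable.
- pages: DEFAULT only fills an omitted column; an explicit NULL is still allowed → nullable.
- publisher_id: part of the PRIMARY KEY, which implies NOT NULL → not nullable.
- isbn: declared NOT NULL → not nullable.
- capacity: UNIQUE does not imply NOT NULL → nullable.
- title: declared NOT NULL → not nullable.
- name: CHECK does not forbid NULL (a CHECK constraint passes when its expression is NULL) → nullable.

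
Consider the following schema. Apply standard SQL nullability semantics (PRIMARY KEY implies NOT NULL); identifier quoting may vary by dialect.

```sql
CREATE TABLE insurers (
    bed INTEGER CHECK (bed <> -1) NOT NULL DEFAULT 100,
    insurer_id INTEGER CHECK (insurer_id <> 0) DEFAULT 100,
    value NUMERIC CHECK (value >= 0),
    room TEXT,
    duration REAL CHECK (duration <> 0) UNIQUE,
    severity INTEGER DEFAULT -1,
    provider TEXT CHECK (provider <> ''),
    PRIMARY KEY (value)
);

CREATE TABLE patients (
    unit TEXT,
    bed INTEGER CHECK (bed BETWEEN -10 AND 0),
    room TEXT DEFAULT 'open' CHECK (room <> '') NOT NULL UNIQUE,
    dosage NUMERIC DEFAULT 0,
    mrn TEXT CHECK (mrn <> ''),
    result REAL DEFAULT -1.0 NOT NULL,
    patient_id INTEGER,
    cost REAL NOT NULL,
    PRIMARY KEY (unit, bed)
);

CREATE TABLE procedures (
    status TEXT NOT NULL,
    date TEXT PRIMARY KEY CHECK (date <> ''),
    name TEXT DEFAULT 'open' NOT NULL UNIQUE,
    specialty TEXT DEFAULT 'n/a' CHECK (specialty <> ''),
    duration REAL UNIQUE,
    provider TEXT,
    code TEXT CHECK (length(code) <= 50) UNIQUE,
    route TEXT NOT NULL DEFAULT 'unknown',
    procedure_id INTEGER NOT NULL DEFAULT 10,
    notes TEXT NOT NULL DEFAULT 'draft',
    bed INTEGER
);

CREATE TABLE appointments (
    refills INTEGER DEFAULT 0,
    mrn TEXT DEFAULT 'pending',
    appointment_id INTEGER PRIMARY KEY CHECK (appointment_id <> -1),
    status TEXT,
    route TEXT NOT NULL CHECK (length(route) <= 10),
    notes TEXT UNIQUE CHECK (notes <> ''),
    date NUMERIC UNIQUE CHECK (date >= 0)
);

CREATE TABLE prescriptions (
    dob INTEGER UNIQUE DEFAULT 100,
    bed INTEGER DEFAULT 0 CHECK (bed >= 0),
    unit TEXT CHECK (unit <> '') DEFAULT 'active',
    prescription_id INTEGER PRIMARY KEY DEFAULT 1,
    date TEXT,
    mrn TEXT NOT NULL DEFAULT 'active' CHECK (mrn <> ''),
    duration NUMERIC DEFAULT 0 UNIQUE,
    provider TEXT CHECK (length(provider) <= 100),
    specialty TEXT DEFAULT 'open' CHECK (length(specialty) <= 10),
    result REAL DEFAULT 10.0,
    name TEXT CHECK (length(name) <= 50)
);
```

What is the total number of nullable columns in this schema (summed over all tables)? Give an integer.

insurers: 5 nullable (insurer_id, room, duration, severity, provider — PK (value) and explicit NOT NULL columns excluded).
patients: 3 nullable (dosage, mrn, patient_id — PK (unit, bed) and explicit NOT NULL columns excluded).
procedures: 5 nullable (specialty, duration, provider, code, bed — PK (date) and explicit NOT NULL columns excluded).
appointments: 5 nullable (refills, mrn, status, notes, date — PK (appointment_id) and explicit NOT NULL columns excluded).
prescriptions: 9 nullable (dob, bed, unit, date, duration, provider, specialty, result, name — PK (prescription_id) and explicit NOT NULL columns excluded).
Total: 5 + 3 + 5 + 5 + 9 = 27.

27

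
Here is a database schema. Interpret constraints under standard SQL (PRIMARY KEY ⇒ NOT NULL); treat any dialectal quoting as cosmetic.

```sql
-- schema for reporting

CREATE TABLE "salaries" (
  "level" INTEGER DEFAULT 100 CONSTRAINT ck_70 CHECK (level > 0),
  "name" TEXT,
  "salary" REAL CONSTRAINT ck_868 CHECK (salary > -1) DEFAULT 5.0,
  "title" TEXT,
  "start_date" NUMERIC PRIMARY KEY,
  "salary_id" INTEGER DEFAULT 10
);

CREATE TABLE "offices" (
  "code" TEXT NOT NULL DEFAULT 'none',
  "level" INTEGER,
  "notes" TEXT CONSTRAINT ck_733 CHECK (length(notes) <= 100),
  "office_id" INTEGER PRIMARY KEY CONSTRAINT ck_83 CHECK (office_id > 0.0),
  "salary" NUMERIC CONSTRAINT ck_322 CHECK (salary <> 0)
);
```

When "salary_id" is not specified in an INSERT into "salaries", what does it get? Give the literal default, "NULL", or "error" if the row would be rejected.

10

salary_id has an explicit DEFAULT 10.
When the column is omitted from an INSERT, that default is used.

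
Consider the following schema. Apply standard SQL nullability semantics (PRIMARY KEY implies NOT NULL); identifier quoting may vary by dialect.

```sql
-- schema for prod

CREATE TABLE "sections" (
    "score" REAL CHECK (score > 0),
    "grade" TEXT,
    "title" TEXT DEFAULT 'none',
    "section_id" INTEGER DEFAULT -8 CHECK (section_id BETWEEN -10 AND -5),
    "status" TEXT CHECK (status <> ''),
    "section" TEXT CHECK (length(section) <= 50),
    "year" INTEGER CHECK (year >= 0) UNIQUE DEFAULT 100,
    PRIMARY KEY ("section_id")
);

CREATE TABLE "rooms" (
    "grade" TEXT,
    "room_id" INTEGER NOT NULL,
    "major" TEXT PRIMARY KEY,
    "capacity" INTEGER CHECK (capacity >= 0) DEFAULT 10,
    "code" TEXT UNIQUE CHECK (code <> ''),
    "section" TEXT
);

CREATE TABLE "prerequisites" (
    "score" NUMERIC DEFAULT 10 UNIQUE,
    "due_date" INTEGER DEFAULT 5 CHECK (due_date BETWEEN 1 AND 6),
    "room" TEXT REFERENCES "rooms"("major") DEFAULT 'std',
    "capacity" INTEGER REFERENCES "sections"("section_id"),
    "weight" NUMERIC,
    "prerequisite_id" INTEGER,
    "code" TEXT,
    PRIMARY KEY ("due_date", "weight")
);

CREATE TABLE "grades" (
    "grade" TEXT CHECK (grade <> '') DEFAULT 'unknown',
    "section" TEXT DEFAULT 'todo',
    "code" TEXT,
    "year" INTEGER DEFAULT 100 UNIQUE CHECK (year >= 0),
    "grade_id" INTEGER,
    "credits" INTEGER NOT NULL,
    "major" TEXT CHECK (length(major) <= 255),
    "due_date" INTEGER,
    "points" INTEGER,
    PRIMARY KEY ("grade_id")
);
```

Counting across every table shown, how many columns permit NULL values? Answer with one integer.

22

sections: 6 nullable (score, grade, title, status, section, year — PK (section_id) and explicit NOT NULL columns excluded).
rooms: 4 nullable (grade, capacity, code, section — PK (major) and explicit NOT NULL columns excluded).
prerequisites: 5 nullable (score, room, capacity, prerequisite_id, code — PK (due_date, weight) and explicit NOT NULL columns excluded).
grades: 7 nullable (grade, section, code, year, major, due_date, points — PK (grade_id) and explicit NOT NULL columns excluded).
Total: 6 + 4 + 5 + 7 = 22.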